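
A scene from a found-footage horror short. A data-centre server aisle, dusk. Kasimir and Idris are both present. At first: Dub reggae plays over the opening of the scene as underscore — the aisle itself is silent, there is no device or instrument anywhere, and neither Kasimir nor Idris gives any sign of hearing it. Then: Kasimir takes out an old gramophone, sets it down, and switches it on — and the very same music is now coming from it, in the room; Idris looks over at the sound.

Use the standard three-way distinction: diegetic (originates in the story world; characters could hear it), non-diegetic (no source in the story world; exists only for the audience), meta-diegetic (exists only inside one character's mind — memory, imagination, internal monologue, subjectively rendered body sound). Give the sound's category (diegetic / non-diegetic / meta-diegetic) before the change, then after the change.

Before the change: no in-world source exists and no character can hear it — underscore → non-diegetic.
After the change: an old gramophone is now a real source in the story world and the characters hear it → diegetic.

non-diegetic, diegetic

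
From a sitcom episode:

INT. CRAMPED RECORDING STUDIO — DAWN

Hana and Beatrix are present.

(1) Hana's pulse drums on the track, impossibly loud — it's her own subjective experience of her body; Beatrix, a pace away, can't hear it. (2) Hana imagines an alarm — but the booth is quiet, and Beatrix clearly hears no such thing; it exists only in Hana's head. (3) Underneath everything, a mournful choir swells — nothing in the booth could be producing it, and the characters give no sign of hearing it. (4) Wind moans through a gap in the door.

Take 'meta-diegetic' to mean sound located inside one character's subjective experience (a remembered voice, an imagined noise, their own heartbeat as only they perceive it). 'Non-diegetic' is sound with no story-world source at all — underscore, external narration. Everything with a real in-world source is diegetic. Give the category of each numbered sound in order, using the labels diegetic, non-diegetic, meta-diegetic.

meta-diegetic, meta-diegetic, non-diegetic, diegetic

(1) is meta-diegetic: it's Hana's internal bodily sensation rendered as sound; only Hana 'hears' it.
Sound (2): the sound is imagined by Hana; nothing in the story world is producing it and Beatrix can't hear it, so meta-diegetic.
(3) nothing in the booth produces it and the characters don't hear it — pure soundtrack → non-diegetic.
Sound (4): it's the actual ambient sound of the location, so diegetic.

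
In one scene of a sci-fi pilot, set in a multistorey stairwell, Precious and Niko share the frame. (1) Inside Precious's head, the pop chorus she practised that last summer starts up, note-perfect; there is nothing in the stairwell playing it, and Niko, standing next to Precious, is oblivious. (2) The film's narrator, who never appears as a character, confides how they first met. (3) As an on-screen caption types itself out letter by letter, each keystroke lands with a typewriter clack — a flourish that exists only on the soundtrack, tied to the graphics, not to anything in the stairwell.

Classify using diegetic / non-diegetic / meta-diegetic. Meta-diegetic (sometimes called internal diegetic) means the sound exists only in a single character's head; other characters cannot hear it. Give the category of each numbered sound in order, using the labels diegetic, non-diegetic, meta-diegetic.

Sound (1): remembered music, private to Precious — Niko is oblivious because it isn't in the room, so meta-diegetic.
(2) is non-diegetic: the narrator exists outside the story world, addressing only the audience.
(3) sound married to a title/caption — outside the diegesis by definition → non-diegetic.

meta-diegetic, non-diegetic, non-diegetic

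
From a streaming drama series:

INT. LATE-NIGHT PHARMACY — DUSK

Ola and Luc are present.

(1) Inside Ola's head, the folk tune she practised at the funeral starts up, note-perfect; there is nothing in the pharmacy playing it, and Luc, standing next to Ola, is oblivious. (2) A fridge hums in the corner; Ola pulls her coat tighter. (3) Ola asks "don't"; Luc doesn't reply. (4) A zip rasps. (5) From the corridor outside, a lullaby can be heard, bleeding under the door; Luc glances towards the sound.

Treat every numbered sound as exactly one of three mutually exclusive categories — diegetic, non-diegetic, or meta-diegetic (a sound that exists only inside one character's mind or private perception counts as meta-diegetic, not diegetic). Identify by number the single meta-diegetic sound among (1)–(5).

1

Sound (1): remembered music, private to Ola — Luc is oblivious because it isn't in the room, so meta-diegetic.
Sound (2): it's the actual ambient sound of the location, so diegetic.
(3) Ola is a character speaking aloud in the scene → diegetic.
Sound (4): an in-world source (a zip); characters could hear it, so diegetic.
(5) the music has an off-screen but real-world source and a character hears it → diegetic.
Only (1) is meta-diegetic.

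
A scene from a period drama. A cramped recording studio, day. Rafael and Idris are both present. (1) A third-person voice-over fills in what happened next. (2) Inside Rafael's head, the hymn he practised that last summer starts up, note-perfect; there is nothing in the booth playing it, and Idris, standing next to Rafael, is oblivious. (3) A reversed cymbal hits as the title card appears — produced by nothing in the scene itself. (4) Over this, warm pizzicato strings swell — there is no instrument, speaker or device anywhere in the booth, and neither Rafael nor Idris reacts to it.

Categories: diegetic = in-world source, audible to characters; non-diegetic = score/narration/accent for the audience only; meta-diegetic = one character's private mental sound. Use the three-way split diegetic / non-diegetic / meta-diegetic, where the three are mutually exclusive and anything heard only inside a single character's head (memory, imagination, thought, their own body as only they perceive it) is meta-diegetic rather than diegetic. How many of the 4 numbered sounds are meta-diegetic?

1

Sound (1): commentary laid over the scene from outside the fiction, so non-diegetic.
(2) is meta-diegetic: the music is a memory playing inside Rafael's mind alone; no real-world source, Idris can't hear it.
(3) it's a sound-design accent with no in-world source; no one in the scene can hear it → non-diegetic.
(4) is non-diegetic: nothing in the booth produces it and the characters don't hear it — pure soundtrack.
So 1 of the 4 is meta-diegetic: (2).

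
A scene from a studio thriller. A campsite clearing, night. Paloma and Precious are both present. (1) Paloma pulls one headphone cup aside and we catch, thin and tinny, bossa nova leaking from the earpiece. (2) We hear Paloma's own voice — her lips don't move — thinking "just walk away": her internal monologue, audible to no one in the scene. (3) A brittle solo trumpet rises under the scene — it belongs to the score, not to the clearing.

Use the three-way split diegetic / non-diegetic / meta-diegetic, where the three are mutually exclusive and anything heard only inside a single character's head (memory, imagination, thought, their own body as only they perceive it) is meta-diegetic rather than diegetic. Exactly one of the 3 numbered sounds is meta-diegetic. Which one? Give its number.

(1) is diegetic: the earpiece is a real device on Paloma's head — source music.
(2) it's Paloma's unspoken thought, heard only by the audience via her subjectivity → meta-diegetic.
(3) is non-diegetic: score with no on-screen or off-screen source; it exists for the audience alone.
Only (2) is meta-diegetic.

2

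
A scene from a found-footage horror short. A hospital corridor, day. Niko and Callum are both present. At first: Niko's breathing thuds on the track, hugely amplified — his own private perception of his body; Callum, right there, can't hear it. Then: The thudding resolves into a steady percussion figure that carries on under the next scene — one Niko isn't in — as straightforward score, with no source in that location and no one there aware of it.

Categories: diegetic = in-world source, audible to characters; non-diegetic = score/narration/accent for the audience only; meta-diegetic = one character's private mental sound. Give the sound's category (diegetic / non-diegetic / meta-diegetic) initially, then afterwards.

Initially: it's Niko's subjective body sound, inaudible to Callum → meta-diegetic.
Afterwards: detached from Niko and playing as sourceless score over a scene he isn't in — for the audience only → non-diegetic.

meta-diegetic, non-diegetic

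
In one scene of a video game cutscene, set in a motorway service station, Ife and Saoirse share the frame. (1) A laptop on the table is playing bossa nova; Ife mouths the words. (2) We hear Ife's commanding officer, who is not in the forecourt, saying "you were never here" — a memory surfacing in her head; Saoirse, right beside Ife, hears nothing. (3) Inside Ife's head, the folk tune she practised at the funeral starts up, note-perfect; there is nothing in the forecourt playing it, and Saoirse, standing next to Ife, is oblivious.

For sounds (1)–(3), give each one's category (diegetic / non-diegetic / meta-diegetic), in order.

(1) is diegetic: source music from a laptop, which exists in the story world.
(2) it's Ife's recollection rendered as sound; the other character can't hear it → meta-diegetic.
(3) is meta-diegetic: it lives in Ife's subjectivity, not in the forecourt.

diegetic, meta-diegetic, meta-diegetic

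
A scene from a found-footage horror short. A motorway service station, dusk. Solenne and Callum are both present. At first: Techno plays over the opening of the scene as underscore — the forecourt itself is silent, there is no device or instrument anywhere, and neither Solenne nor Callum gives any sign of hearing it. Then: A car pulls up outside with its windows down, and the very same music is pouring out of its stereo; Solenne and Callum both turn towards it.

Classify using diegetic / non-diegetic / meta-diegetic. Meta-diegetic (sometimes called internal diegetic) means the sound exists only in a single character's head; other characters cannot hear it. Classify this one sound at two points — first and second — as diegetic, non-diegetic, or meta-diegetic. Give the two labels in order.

First: no in-world source exists and no character can hear it — underscore → non-diegetic.
Second: the car stereo is now a real source in the story world and the characters hear it → diegetic.

non-diegetic, diegetic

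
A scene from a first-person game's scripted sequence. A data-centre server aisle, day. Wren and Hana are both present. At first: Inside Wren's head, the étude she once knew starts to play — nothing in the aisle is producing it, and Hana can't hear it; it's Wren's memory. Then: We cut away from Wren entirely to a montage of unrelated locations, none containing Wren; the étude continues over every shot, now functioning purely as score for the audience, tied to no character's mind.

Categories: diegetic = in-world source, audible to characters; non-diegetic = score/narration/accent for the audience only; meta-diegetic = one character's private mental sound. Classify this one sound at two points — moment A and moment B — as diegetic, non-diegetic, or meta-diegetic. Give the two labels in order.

Moment A: the music lives inside Wren's mind alone; Hana can't hear it → meta-diegetic.
Moment B: once it plays over shots Wren isn't in, detached from any character's subjectivity, it's conventional underscore → non-diegetic.

meta-diegetic, non-diegetic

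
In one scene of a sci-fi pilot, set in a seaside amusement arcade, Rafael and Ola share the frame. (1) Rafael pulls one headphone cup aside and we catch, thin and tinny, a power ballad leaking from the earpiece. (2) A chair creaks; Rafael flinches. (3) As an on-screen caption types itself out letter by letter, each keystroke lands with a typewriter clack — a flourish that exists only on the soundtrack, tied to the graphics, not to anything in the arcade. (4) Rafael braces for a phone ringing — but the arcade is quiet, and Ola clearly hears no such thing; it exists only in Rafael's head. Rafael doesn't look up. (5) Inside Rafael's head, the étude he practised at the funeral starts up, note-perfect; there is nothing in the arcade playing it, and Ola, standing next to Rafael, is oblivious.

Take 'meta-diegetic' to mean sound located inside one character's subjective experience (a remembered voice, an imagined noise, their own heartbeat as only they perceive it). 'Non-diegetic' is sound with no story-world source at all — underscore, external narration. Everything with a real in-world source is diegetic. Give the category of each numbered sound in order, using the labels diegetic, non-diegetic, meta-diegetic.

(1) is diegetic: the earpiece is a real device on Rafael's head — source music.
(2) is diegetic: the sound comes from a chair physically present in the location.
Sound (3): the caption isn't part of the story world, so neither is the sound tied to it, so non-diegetic.
(4) Rafael alone 'hears' it — an imagined sound, not present in the space → meta-diegetic.
Sound (5): remembered music, private to Rafael — Ola is oblivious because it isn't in the room, so meta-diegetic.

diegetic, diegetic, non-diegetic, meta-diegetic, meta-diegetic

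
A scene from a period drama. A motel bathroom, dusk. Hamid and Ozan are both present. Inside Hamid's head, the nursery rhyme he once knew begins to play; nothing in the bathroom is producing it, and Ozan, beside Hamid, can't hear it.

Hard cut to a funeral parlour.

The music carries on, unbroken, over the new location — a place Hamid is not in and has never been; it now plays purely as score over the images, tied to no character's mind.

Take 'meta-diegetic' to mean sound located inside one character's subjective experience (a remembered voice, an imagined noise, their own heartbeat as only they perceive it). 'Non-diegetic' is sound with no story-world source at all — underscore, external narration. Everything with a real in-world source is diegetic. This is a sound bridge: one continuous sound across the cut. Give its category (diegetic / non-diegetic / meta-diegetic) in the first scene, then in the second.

meta-diegetic, non-diegetic

Scene one: the music exists only inside Hamid's mind; Ozan can't hear it → meta-diegetic.
Scene two: it's detached from Hamid entirely and plays over unrelated images with no in-world source — conventional underscore → non-diegetic.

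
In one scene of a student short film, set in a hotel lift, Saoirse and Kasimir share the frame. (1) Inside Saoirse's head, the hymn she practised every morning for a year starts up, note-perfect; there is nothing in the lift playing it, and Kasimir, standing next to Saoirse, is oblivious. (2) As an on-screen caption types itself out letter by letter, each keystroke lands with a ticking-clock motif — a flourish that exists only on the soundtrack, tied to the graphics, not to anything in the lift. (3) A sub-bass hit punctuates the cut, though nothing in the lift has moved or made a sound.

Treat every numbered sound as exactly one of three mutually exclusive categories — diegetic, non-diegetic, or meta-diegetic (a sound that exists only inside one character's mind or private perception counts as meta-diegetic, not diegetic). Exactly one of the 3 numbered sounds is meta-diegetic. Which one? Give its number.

(1) is meta-diegetic: it lives in Saoirse's subjectivity, not in the lift.
(2) sound married to a title/caption — outside the diegesis by definition → non-diegetic.
Sound (3): it's a sound-design accent with no in-world source; no one in the scene can hear it, so non-diegetic.
Only (1) is meta-diegetic.

1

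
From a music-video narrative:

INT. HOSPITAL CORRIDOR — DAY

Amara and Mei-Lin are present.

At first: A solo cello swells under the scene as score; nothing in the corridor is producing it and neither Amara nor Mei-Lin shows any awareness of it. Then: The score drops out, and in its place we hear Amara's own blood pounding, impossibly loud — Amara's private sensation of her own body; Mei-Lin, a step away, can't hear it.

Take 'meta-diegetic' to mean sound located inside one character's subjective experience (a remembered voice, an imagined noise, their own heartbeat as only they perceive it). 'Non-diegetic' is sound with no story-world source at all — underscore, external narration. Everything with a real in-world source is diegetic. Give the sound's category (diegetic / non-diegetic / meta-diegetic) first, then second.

First: underscore with no in-world source, inaudible to the characters → non-diegetic.
Second: the body sound is Amara's subjective perception alone — Mei-Lin can't hear it → meta-diegetic.

non-diegetic, meta-diegetic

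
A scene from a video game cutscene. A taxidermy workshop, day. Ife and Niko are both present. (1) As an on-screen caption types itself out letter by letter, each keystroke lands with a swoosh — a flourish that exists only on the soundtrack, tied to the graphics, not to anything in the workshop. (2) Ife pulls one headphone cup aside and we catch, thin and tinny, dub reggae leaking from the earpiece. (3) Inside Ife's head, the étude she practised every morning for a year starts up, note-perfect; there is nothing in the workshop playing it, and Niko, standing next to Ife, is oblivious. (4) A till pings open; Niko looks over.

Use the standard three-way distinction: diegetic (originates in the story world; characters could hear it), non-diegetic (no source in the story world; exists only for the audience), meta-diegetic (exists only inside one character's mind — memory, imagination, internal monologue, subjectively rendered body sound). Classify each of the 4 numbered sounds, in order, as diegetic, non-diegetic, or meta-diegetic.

Sound (1): it accompanies on-screen graphics, not anything inside the story world, so non-diegetic.
(2) the earpiece is a real device on Ife's head — source music → diegetic.
(3) is meta-diegetic: the music is a memory playing inside Ife's mind alone; no real-world source, Niko can't hear it.
Sound (4): the sound comes from a till physically present in the location, so diegetic.

non-diegetic, diegetic, meta-diegetic, diegetic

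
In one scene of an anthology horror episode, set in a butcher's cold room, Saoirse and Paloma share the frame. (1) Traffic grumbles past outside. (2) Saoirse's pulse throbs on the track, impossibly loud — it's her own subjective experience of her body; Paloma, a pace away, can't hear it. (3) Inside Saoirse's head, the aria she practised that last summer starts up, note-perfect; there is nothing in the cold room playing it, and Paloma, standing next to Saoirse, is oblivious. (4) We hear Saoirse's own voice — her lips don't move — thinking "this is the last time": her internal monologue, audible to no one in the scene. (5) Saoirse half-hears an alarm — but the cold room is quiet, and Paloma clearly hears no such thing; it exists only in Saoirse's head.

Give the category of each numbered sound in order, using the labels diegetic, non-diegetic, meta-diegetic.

Sound (1): traffic is part of the location's real environment, so diegetic.
Sound (2): a subjective body sound — Saoirse's private perception, inaudible to Paloma, so meta-diegetic.
Sound (3): the music is a memory playing inside Saoirse's mind alone; no real-world source, Paloma can't hear it, so meta-diegetic.
Sound (4): Saoirse's thought-voice: a private mental sound no other character can hear, so meta-diegetic.
Sound (5): Saoirse alone 'hears' it — an imagined sound, not present in the space, so meta-diegetic.

diegetic, meta-diegetic, meta-diegetic, meta-diegetic, meta-diegetic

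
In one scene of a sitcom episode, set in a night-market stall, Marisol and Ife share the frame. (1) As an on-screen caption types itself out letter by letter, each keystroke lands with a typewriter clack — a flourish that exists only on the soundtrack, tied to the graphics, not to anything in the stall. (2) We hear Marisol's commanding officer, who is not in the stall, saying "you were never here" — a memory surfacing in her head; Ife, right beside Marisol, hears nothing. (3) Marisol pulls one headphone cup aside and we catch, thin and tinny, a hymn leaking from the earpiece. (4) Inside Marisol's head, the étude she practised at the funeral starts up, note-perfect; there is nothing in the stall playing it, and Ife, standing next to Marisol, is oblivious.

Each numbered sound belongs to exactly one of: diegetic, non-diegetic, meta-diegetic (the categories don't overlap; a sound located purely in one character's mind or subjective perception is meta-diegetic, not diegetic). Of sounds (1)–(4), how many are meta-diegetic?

2

Sound (1): it accompanies on-screen graphics, not anything inside the story world, so non-diegetic.
(2) is meta-diegetic: it's Marisol's recollection rendered as sound; the other character can't hear it.
Sound (3): the headphones are an on-screen source, so diegetic.
Sound (4): the music is a memory playing inside Marisol's mind alone; no real-world source, Ife can't hear it, so meta-diegetic.
So 2 of the 4 are meta-diegetic: (2), (4).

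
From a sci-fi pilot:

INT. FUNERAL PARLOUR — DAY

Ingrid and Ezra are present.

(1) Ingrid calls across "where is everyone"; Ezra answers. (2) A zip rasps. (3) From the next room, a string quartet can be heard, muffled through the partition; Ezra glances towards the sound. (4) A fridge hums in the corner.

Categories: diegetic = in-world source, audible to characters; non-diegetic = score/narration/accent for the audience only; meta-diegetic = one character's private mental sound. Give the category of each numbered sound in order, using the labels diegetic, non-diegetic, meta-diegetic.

diegetic, diegetic, diegetic, diegetic

(1) on-screen dialogue — Ingrid speaks and Ezra is there to hear → diegetic.
Sound (2): a zip is a real object/event in the scene's world, so diegetic.
(3) it's coming from the next room — a location within the story world — and Ezra reacts → diegetic.
(4) is diegetic: it's the actual ambient sound of the location.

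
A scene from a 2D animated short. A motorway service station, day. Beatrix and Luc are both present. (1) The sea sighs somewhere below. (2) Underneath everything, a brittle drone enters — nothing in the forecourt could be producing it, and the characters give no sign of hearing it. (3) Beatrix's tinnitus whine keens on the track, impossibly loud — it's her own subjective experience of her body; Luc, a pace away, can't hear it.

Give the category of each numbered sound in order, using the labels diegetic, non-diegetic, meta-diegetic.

(1) is diegetic: ambient/room sound belonging to the story's physical space.
(2) is non-diegetic: it has no source in the story world and no character can hear it — it's underscore.
Sound (3): point-of-audition from inside Beatrix's body; not a sound in the room, so meta-diegetic.

diegetic, non-diegetic, meta-diegetic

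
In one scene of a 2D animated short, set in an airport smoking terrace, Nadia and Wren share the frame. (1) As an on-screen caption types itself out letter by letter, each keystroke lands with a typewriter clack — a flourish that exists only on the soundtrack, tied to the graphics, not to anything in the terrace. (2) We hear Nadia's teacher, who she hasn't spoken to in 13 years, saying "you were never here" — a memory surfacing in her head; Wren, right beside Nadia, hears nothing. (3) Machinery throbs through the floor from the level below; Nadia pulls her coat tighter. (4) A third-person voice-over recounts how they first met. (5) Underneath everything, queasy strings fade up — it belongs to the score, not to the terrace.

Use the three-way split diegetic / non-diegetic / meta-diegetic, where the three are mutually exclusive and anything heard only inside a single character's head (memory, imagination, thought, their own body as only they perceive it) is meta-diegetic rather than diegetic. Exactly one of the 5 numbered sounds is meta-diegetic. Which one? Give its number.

(1) is non-diegetic: it accompanies on-screen graphics, not anything inside the story world.
(2) is meta-diegetic: a remembered line, private to Nadia — not present in the room, not audible to Wren.
(3) is diegetic: it's the actual ambient sound of the location.
(4) external voice-over — not a character, not heard by anyone in the scene → non-diegetic.
(5) is non-diegetic: score with no on-screen or off-screen source; it exists for the audience alone.
Only (2) is meta-diegetic.

2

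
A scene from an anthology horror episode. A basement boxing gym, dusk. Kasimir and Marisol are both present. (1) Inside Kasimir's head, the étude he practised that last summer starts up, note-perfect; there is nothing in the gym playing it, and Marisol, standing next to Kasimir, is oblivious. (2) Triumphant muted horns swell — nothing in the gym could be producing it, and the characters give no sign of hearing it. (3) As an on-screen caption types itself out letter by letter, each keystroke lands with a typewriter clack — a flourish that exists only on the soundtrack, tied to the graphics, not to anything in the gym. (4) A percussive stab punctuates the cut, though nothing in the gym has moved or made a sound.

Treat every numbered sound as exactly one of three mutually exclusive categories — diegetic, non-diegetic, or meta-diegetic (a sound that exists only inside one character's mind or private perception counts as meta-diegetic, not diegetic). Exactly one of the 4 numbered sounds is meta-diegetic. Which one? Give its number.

Sound (1): remembered music, private to Kasimir — Marisol is oblivious because it isn't in the room, so meta-diegetic.
(2) is non-diegetic: it has no source in the story world and no character can hear it — it's underscore.
(3) sound married to a title/caption — outside the diegesis by definition → non-diegetic.
(4) is non-diegetic: it's a sound-design accent with no in-world source; no one in the scene can hear it.
Only (1) is meta-diegetic.

1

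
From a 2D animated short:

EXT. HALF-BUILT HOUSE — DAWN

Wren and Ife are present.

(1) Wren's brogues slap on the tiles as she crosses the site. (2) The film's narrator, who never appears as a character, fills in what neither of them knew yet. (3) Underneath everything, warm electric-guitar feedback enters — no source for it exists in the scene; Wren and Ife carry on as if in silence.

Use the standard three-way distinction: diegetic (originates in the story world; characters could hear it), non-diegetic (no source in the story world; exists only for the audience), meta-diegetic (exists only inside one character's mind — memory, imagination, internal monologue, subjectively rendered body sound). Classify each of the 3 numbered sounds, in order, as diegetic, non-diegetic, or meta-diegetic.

Sound (1): it's the physical sound of Wren moving in the space, so diegetic.
Sound (2): the narrator exists outside the story world, addressing only the audience, so non-diegetic.
(3) it has no source in the story world and no character can hear it — it's underscore → non-diegetic.

diegetic, non-diegetic, non-diegetic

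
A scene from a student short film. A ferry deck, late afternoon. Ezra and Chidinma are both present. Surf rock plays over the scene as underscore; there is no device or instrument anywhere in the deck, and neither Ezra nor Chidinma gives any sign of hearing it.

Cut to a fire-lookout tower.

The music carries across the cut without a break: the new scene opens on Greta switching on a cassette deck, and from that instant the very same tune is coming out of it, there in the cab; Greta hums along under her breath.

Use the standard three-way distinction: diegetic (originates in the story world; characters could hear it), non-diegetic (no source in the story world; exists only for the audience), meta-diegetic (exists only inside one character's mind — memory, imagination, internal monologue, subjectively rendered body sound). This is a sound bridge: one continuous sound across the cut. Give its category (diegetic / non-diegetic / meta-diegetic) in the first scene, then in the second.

Scene one: there's no in-world source anywhere and no character hears it — underscore for the audience only → non-diegetic.
Scene two: once Greta turns on a cassette deck, the music has a real source in the story world and Greta reacts to it → diegetic.

non-diegetic, diegetic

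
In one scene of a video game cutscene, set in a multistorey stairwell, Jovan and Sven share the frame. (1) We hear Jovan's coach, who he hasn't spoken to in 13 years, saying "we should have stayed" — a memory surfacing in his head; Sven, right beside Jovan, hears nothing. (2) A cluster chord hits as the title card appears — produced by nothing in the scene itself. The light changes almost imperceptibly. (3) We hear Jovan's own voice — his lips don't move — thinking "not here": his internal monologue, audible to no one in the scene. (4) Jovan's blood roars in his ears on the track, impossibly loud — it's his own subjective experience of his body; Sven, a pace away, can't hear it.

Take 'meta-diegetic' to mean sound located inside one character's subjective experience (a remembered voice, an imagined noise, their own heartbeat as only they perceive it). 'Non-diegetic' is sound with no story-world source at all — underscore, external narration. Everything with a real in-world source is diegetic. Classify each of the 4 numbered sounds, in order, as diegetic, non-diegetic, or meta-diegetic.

(1) is meta-diegetic: it's Jovan's recollection rendered as sound; the other character can't hear it.
(2) nothing in the scene produces it; it's an accent added for the audience → non-diegetic.
Sound (3): Jovan's thought-voice: a private mental sound no other character can hear, so meta-diegetic.
Sound (4): a subjective body sound — Jovan's private perception, inaudible to Sven, so meta-diegetic.

meta-diegetic, non-diegetic, meta-diegetic, meta-diegetic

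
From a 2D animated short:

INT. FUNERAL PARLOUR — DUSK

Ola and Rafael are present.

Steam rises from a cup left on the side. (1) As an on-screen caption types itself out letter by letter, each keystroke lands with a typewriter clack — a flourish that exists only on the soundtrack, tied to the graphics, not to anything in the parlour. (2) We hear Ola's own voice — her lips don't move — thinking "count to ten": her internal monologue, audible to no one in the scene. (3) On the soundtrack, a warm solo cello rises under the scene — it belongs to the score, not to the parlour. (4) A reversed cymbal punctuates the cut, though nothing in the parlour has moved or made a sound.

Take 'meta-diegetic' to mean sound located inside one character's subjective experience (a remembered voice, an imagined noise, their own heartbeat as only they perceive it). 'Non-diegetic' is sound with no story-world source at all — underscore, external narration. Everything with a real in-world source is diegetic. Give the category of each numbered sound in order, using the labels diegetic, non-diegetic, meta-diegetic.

non-diegetic, meta-diegetic, non-diegetic, non-diegetic

(1) is non-diegetic: sound married to a title/caption — outside the diegesis by definition.
Sound (2): it's Ola's unspoken thought, heard only by the audience via her subjectivity, so meta-diegetic.
(3) score with no on-screen or off-screen source; it exists for the audience alone → non-diegetic.
(4) is non-diegetic: an editorial stinger — it belongs to the cut, not the story world.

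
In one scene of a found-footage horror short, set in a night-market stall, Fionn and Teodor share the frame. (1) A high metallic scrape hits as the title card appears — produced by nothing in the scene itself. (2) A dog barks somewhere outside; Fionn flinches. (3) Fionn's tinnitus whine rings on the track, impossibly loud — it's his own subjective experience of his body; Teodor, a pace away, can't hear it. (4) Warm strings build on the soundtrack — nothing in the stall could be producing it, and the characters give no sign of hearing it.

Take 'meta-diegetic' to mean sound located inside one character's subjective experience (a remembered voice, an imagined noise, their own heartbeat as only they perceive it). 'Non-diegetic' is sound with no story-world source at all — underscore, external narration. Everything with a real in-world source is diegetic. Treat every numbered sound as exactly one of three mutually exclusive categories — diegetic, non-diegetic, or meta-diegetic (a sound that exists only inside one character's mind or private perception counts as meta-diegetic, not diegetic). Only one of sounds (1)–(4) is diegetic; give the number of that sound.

2

(1) nothing in the scene produces it; it's an accent added for the audience → non-diegetic.
Sound (2): the sound comes from a dog physically present in the location, so diegetic.
(3) is meta-diegetic: it's Fionn's internal bodily sensation rendered as sound; only Fionn 'hears' it.
(4) nothing in the stall produces it and the characters don't hear it — pure soundtrack → non-diegetic.
Only (2) is diegetic.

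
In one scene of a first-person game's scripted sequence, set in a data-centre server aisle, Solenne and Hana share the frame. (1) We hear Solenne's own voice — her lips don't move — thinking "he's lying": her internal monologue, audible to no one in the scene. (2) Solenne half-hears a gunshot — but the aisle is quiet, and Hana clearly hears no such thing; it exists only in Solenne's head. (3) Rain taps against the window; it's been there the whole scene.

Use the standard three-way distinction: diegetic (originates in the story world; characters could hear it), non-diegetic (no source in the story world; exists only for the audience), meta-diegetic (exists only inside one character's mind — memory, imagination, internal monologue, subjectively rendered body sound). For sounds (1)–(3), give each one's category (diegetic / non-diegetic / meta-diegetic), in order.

(1) Solenne's thought-voice: a private mental sound no other character can hear → meta-diegetic.
(2) the sound is imagined by Solenne; nothing in the story world is producing it and Hana can't hear it → meta-diegetic.
(3) ambient/room sound belonging to the story's physical space → diegetic.

meta-diegetic, meta-diegetic, diegetic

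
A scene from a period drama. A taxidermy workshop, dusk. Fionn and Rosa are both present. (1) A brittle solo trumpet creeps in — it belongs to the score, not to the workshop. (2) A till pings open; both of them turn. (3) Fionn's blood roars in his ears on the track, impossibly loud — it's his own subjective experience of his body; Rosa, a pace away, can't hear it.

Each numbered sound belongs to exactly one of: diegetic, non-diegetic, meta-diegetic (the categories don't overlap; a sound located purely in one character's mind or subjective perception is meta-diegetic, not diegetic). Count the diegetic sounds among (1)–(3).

(1) is non-diegetic: it has no source in the story world and no character can hear it — it's underscore.
(2) a till is a real object/event in the scene's world → diegetic.
Sound (3): it's Fionn's internal bodily sensation rendered as sound; only Fionn 'hears' it, so meta-diegetic.
Diegetic: (2) — that's 1.

1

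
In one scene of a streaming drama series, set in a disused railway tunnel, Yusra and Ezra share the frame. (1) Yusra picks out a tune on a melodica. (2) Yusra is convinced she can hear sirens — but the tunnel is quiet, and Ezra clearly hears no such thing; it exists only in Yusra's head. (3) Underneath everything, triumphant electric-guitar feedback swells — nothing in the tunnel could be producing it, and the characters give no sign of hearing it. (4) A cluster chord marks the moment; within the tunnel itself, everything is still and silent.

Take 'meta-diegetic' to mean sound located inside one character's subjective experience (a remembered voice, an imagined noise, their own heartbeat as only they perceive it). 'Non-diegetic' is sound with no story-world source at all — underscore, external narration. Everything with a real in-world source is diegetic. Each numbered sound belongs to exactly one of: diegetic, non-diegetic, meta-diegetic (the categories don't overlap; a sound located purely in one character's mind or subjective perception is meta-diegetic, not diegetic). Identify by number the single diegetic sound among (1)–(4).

1

(1) is diegetic: a character is playing a melodica on screen.
(2) is meta-diegetic: Yusra alone 'hears' it — an imagined sound, not present in the space.
Sound (3): nothing in the tunnel produces it and the characters don't hear it — pure soundtrack, so non-diegetic.
(4) is non-diegetic: it's a sound-design accent with no in-world source; no one in the scene can hear it.
Only (1) is diegetic.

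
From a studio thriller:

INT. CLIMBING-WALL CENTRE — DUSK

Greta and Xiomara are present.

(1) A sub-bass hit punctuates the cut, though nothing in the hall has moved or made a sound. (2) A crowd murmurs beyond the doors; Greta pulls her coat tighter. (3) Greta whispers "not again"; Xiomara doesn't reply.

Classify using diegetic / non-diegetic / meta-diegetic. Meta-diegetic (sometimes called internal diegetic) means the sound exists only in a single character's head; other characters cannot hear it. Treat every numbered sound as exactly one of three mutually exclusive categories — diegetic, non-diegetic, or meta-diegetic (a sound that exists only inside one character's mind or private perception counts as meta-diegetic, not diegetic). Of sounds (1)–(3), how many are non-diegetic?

1

(1) nothing in the scene produces it; it's an accent added for the audience → non-diegetic.
(2) a crowd is part of the location's real environment → diegetic.
(3) is diegetic: on-screen dialogue — Greta speaks and Xiomara is there to hear.
Non-diegetic: (1) — that's 1.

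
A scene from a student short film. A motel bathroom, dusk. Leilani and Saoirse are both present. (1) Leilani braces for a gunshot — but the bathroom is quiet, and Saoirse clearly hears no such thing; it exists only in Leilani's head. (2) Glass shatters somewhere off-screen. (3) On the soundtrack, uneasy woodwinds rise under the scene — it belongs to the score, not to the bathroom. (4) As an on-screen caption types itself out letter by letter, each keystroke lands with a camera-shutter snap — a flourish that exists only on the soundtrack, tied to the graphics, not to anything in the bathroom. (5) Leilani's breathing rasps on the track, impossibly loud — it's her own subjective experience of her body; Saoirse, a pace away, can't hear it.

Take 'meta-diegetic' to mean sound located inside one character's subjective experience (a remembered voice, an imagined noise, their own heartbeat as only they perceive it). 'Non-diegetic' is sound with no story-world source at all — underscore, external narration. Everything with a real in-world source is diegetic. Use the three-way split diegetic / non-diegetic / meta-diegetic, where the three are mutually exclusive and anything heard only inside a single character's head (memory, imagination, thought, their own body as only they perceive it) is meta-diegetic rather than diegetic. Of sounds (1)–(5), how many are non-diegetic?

2

Sound (1): subjective to Leilani: the bathroom is silent and Saoirse hears nothing, so meta-diegetic.
(2) is diegetic: an in-world source (glass); characters could hear it.
Sound (3): it has no source in the story world and no character can hear it — it's underscore, so non-diegetic.
(4) is non-diegetic: the caption isn't part of the story world, so neither is the sound tied to it.
(5) is meta-diegetic: it's Leilani's internal bodily sensation rendered as sound; only Leilani 'hears' it.
So 2 of the 5 are non-diegetic: (3), (4).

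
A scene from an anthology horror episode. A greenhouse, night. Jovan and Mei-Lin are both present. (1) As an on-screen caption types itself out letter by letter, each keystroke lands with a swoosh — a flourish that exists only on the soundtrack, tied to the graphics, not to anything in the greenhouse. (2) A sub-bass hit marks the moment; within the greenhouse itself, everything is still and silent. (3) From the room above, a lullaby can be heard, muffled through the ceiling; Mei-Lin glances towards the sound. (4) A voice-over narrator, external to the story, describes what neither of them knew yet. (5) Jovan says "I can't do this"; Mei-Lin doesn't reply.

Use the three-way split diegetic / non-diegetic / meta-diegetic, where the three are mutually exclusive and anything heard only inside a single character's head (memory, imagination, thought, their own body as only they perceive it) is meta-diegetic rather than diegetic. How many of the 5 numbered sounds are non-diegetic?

(1) is non-diegetic: the caption isn't part of the story world, so neither is the sound tied to it.
(2) is non-diegetic: nothing in the scene produces it; it's an accent added for the audience.
(3) the music has an off-screen but real-world source and a character hears it → diegetic.
(4) is non-diegetic: external voice-over — not a character, not heard by anyone in the scene.
(5) Jovan is a character speaking aloud in the scene → diegetic.
So 3 of the 5 are non-diegetic: (1), (2), (4).

3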